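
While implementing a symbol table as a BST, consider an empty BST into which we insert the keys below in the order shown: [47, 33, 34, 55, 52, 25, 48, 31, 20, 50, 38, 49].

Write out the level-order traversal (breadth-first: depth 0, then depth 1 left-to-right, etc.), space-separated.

47: root
33: left child of 47 (depth 1)
34: right child of 33 (depth 2)
55: right child of 47 (depth 1)
52: left child of 55 (depth 2)
25: left child of 33 (depth 2)
48: left child of 52 (depth 3)
31: right child of 25 (depth 3)
20: left child of 25 (depth 3)
50: right child of 48 (depth 4)
38: right child of 34 (depth 3)
49: left child of 50 (depth 5)

47 33 55 25 34 52 20 31 38 48 50 49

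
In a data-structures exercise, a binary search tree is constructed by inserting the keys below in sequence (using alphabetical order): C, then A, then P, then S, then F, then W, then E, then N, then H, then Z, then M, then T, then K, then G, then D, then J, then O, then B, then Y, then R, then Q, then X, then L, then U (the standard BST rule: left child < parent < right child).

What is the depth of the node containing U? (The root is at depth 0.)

5

C: root
A: left child of C (depth 1)
P: right child of C (depth 1)
S: right child of P (depth 2)
F: left child of P (depth 2)
W: right child of S (depth 3)
E: left child of F (depth 3)
N: right child of F (depth 3)
H: left child of N (depth 4)
Z: right child of W (depth 4)
M: right child of H (depth 5)
T: left child of W (depth 4)
K: left child of M (depth 6)
G: left child of H (depth 5)
D: left child of E (depth 4)
J: left child of K (depth 7)
O: right child of N (depth 4)
B: right child of A (depth 2)
Y: left child of Z (depth 5)
R: left child of S (depth 3)
Q: left child of R (depth 4)
X: left child of Y (depth 6)
L: right child of K (depth 7)
U: right child of T (depth 5)

Path to U: C → P → S → W → T → U, which is 5 edges.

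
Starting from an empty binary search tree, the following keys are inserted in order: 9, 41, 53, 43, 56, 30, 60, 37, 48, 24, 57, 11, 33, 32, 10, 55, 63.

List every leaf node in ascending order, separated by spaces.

10 32 48 55 57 63

Insert 9: tree is empty, so 9 becomes the root.
Insert 41: 41 > 9 → go right. Place as right child of 9.
Insert 53: 53 > 9 → go right; 53 > 41 → go right. Place as right child of 41.
Insert 43: 43 > 9 → go right; 43 > 41 → go right; 43 < 53 → go left. Place as left child of 53.
Insert 56: 56 > 9 → go right; 56 > 41 → go right; 56 > 53 → go right. Place as right child of 53.
Insert 30: 30 > 9 → go right; 30 < 41 → go left. Place as left child of 41.
Insert 60: 60 > 9 → go right; 60 > 41 → go right; 60 > 53 → go right; 60 > 56 → go right. Place as right child of 56.
Insert 37: 37 > 9 → go right; 37 < 41 → go left; 37 > 30 → go right. Place as right child of 30.
Insert 48: 48 > 9 → go right; 48 > 41 → go right; 48 < 53 → go left; 48 > 43 → go right. Place as right child of 43.
Insert 24: 24 > 9 → go right; 24 < 41 → go left; 24 < 30 → go left. Place as left child of 30.
Insert 57: 57 > 9 → go right; 57 > 41 → go right; 57 > 53 → go right; 57 > 56 → go right; 57 < 60 → go left. Place as left child of 60.
Insert 11: 11 > 9 → go right; 11 < 41 → go left; 11 < 30 → go left; 11 < 24 → go left. Place as left child of 24.
Insert 33: 33 > 9 → go right; 33 < 41 → go left; 33 > 30 → go right; 33 < 37 → go left. Place as left child of 37.
Insert 32: 32 > 9 → go right; 32 < 41 → go left; 32 > 30 → go right; 32 < 37 → go left; 32 < 33 → go left. Place as left child of 33.
Insert 10: 10 > 9 → go right; 10 < 41 → go left; 10 < 30 → go left; 10 < 24 → go left; 10 < 11 → go left. Place as left child of 11.
Insert 55: 55 > 9 → go right; 55 > 41 → go right; 55 > 53 → go right; 55 < 56 → go left. Place as left child of 56.
Insert 63: 63 > 9 → go right; 63 > 41 → go right; 63 > 53 → go right; 63 > 56 → go right; 63 > 60 → go right. Place as right child of 60.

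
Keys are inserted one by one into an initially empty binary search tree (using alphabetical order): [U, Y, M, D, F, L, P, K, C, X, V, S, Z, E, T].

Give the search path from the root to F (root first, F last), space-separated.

Insert U: tree is empty, so U becomes the root.
Insert Y: Y > U → go right. Place as right child of U.
Insert M: M < U → go left. Place as left child of U.
Insert D: D < U → go left; D < M → go left. Place as left child of M.
Insert F: F < U → go left; F < M → go left; F > D → go right. Place as right child of D.
Insert L: L < U → go left; L < M → go left; L > D → go right; L > F → go right. Place as right child of F.
Insert P: P < U → go left; P > M → go right. Place as right child of M.
Insert K: K < U → go left; K < M → go left; K > D → go right; K > F → go right; K < L → go left. Place as left child of L.
Insert C: C < U → go left; C < M → go left; C < D → go left. Place as left child of D.
Insert X: X > U → go right; X < Y → go left. Place as left child of Y.
Insert V: V > U → go right; V < Y → go left; V < X → go left. Place as left child of X.
Insert S: S < U → go left; S > M → go right; S > P → go right. Place as right child of P.
Insert Z: Z > U → go right; Z > Y → go right. Place as right child of Y.
Insert E: E < U → go left; E < M → go left; E > D → go right; E < F → go left. Place as left child of F.
Insert T: T < U → go left; T > M → go right; T > P → go right; T > S → go right. Place as right child of S.

U M D F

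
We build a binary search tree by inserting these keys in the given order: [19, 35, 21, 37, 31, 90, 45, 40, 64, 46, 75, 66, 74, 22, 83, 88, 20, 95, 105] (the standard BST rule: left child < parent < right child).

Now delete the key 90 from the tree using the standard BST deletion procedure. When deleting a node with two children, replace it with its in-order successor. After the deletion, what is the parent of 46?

64

19: root
35: right child of 19 (depth 1)
21: left child of 35 (depth 2)
37: right child of 35 (depth 2)
31: right child of 21 (depth 3)
90: right child of 37 (depth 3)
45: left child of 90 (depth 4)
40: left child of 45 (depth 5)
64: right child of 45 (depth 5)
46: left child of 64 (depth 6)
75: right child of 64 (depth 6)
66: left child of 75 (depth 7)
74: right child of 66 (depth 8)
22: left child of 31 (depth 4)
83: right child of 75 (depth 7)
88: right child of 83 (depth 8)
20: left child of 21 (depth 3)
95: right child of 90 (depth 4)
105: right child of 95 (depth 5)

Delete 90 (two children — replace with in-order successor).
After deletion, 46's parent is 64.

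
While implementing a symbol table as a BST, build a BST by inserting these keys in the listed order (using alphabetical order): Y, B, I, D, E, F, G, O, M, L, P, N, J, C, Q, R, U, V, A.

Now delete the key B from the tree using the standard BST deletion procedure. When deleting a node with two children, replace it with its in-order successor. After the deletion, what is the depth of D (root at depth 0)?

3

Y: root
B: left child of Y (depth 1)
I: right child of B (depth 2)
D: left child of I (depth 3)
E: right child of D (depth 4)
F: right child of E (depth 5)
G: right child of F (depth 6)
O: right child of I (depth 3)
M: left child of O (depth 4)
L: left child of M (depth 5)
P: right child of O (depth 4)
N: right child of M (depth 5)
J: left child of L (depth 6)
C: left child of D (depth 4)
Q: right child of P (depth 5)
R: right child of Q (depth 6)
U: right child of R (depth 7)
V: right child of U (depth 8)
A: left child of B (depth 2)

Delete B (two children — replace with in-order successor).
After deletion, path to D: Y → C → I → D.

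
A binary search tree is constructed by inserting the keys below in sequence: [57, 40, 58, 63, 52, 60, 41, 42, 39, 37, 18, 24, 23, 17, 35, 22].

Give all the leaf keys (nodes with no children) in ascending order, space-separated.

17 22 35 42 60

Resulting structure (node: left, right):
  57: L=40, R=58
  40: L=39, R=52
  58: L=–, R=63
  63: L=60, R=–
  52: L=41, R=–
  60: L=–, R=–
  41: L=–, R=42
  42: L=–, R=–
  39: L=37, R=–
  37: L=18, R=–
  18: L=17, R=24
  24: L=23, R=35
  23: L=22, R=–
  17: L=–, R=–
  35: L=–, R=–
  22: L=–, R=–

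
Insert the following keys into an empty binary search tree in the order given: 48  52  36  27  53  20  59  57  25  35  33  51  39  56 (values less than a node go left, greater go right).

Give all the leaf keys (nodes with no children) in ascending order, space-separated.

25 33 39 51 56

Insert 48: tree is empty, so 48 becomes the root.
Insert 52: 52 > 48 → go right. Place as right child of 48.
Insert 36: 36 < 48 → go left. Place as left child of 48.
Insert 27: 27 < 48 → go left; 27 < 36 → go left. Place as left child of 36.
Insert 53: 53 > 48 → go right; 53 > 52 → go right. Place as right child of 52.
Insert 20: 20 < 48 → go left; 20 < 36 → go left; 20 < 27 → go left. Place as left child of 27.
Insert 59: 59 > 48 → go right; 59 > 52 → go right; 59 > 53 → go right. Place as right child of 53.
Insert 57: 57 > 48 → go right; 57 > 52 → go right; 57 > 53 → go right; 57 < 59 → go left. Place as left child of 59.
Insert 25: 25 < 48 → go left; 25 < 36 → go left; 25 < 27 → go left; 25 > 20 → go right. Place as right child of 20.
Insert 35: 35 < 48 → go left; 35 < 36 → go left; 35 > 27 → go right. Place as right child of 27.
Insert 33: 33 < 48 → go left; 33 < 36 → go left; 33 > 27 → go right; 33 < 35 → go left. Place as left child of 35.
Insert 51: 51 > 48 → go right; 51 < 52 → go left. Place as left child of 52.
Insert 39: 39 < 48 → go left; 39 > 36 → go right. Place as right child of 36.
Insert 56: 56 > 48 → go right; 56 > 52 → go right; 56 > 53 → go right; 56 < 59 → go left; 56 < 57 → go left. Place as left child of 57.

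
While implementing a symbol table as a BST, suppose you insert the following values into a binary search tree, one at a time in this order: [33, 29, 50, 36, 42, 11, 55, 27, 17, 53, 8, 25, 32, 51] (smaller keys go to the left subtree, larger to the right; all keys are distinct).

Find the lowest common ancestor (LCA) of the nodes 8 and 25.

33: root
29: left child of 33 (depth 1)
50: right child of 33 (depth 1)
36: left child of 50 (depth 2)
42: right child of 36 (depth 3)
11: left child of 29 (depth 2)
55: right child of 50 (depth 2)
27: right child of 11 (depth 3)
17: left child of 27 (depth 4)
53: left child of 55 (depth 3)
8: left child of 11 (depth 3)
25: right child of 17 (depth 5)
32: right child of 29 (depth 2)
51: left child of 53 (depth 4)

Path to 8: 33 → 29 → 11 → 8
Path to 25: 33 → 29 → 11 → 27 → 17 → 25
The paths share a prefix ending at 11, then split left and right.

11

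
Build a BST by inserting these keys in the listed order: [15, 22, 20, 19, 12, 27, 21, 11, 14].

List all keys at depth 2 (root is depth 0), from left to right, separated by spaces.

Resulting structure (node: left, right):
  15: L=12, R=22
  22: L=20, R=27
  20: L=19, R=21
  19: L=–, R=–
  12: L=11, R=14
  27: L=–, R=–
  21: L=–, R=–
  11: L=–, R=–
  14: L=–, R=–

11 14 20 27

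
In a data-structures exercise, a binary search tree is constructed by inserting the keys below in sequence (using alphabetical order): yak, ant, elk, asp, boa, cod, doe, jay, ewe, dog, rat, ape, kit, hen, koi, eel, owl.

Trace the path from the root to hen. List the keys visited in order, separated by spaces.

Insert yak: tree is empty, so yak becomes the root.
Insert ant: ant < yak → go left. Place as left child of yak.
Insert elk: elk < yak → go left; elk > ant → go right. Place as right child of ant.
Insert asp: asp < yak → go left; asp > ant → go right; asp < elk → go left. Place as left child of elk.
Insert boa: boa < yak → go left; boa > ant → go right; boa < elk → go left; boa > asp → go right. Place as right child of asp.
Insert cod: cod < yak → go left; cod > ant → go right; cod < elk → go left; cod > asp → go right; cod > boa → go right. Place as right child of boa.
Insert doe: doe < yak → go left; doe > ant → go right; doe < elk → go left; doe > asp → go right; doe > boa → go right; doe > cod → go right. Place as right child of cod.
Insert jay: jay < yak → go left; jay > ant → go right; jay > elk → go right. Place as right child of elk.
Insert ewe: ewe < yak → go left; ewe > ant → go right; ewe > elk → go right; ewe < jay → go left. Place as left child of jay.
Insert dog: dog < yak → go left; dog > ant → go right; dog < elk → go left; dog > asp → go right; dog > boa → go right; dog > cod → go right; dog > doe → go right. Place as right child of doe.
Insert rat: rat < yak → go left; rat > ant → go right; rat > elk → go right; rat > jay → go right. Place as right child of jay.
Insert ape: ape < yak → go left; ape > ant → go right; ape < elk → go left; ape < asp → go left. Place as left child of asp.
Insert kit: kit < yak → go left; kit > ant → go right; kit > elk → go right; kit > jay → go right; kit < rat → go left. Place as left child of rat.
Insert hen: hen < yak → go left; hen > ant → go right; hen > elk → go right; hen < jay → go left; hen > ewe → go right. Place as right child of ewe.
Insert koi: koi < yak → go left; koi > ant → go right; koi > elk → go right; koi > jay → go right; koi < rat → go left; koi > kit → go right. Place as right child of kit.
Insert eel: eel < yak → go left; eel > ant → go right; eel < elk → go left; eel > asp → go right; eel > boa → go right; eel > cod → go right; eel > doe → go right; eel > dog → go right. Place as right child of dog.
Insert owl: owl < yak → go left; owl > ant → go right; owl > elk → go right; owl > jay → go right; owl < rat → go left; owl > kit → go right; owl > koi → go right. Place as right child of koi.

yak ant elk jay ewe hen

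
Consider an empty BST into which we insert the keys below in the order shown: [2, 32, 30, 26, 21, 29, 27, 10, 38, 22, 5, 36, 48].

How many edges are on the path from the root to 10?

Insert 2: tree is empty, so 2 becomes the root.
Insert 32: 32 > 2 → go right. Place as right child of 2.
Insert 30: 30 > 2 → go right; 30 < 32 → go left. Place as left child of 32.
Insert 26: 26 > 2 → go right; 26 < 32 → go left; 26 < 30 → go left. Place as left child of 30.
Insert 21: 21 > 2 → go right; 21 < 32 → go left; 21 < 30 → go left; 21 < 26 → go left. Place as left child of 26.
Insert 29: 29 > 2 → go right; 29 < 32 → go left; 29 < 30 → go left; 29 > 26 → go right. Place as right child of 26.
Insert 27: 27 > 2 → go right; 27 < 32 → go left; 27 < 30 → go left; 27 > 26 → go right; 27 < 29 → go left. Place as left child of 29.
Insert 10: 10 > 2 → go right; 10 < 32 → go left; 10 < 30 → go left; 10 < 26 → go left; 10 < 21 → go left. Place as left child of 21.
Insert 38: 38 > 2 → go right; 38 > 32 → go right. Place as right child of 32.
Insert 22: 22 > 2 → go right; 22 < 32 → go left; 22 < 30 → go left; 22 < 26 → go left; 22 > 21 → go right. Place as right child of 21.
Insert 5: 5 > 2 → go right; 5 < 32 → go left; 5 < 30 → go left; 5 < 26 → go left; 5 < 21 → go left; 5 < 10 → go left. Place as left child of 10.
Insert 36: 36 > 2 → go right; 36 > 32 → go right; 36 < 38 → go left. Place as left child of 38.
Insert 48: 48 > 2 → go right; 48 > 32 → go right; 48 > 38 → go right. Place as right child of 38.

Path to 10: 2 → 32 → 30 → 26 → 21 → 10, which is 5 edges.

5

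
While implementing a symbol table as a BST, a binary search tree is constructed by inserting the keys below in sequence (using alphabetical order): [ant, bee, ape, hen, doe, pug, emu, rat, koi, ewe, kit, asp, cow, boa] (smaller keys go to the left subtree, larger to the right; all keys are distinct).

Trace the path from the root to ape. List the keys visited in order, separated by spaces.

ant bee ape

ant: root
bee: right child of ant (depth 1)
ape: left child of bee (depth 2)
hen: right child of bee (depth 2)
doe: left child of hen (depth 3)
pug: right child of hen (depth 3)
emu: right child of doe (depth 4)
rat: right child of pug (depth 4)
koi: left child of pug (depth 4)
ewe: right child of emu (depth 5)
kit: left child of koi (depth 5)
asp: right child of ape (depth 3)
cow: left child of doe (depth 4)
boa: left child of cow (depth 5)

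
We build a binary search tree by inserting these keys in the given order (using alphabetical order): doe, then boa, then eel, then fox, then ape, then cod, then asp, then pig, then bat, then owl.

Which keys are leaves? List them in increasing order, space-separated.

doe: root
boa: left child of doe (depth 1)
eel: right child of doe (depth 1)
fox: right child of eel (depth 2)
ape: left child of boa (depth 2)
cod: right child of boa (depth 2)
asp: right child of ape (depth 3)
pig: right child of fox (depth 3)
bat: right child of asp (depth 4)
owl: left child of pig (depth 4)

bat cod owl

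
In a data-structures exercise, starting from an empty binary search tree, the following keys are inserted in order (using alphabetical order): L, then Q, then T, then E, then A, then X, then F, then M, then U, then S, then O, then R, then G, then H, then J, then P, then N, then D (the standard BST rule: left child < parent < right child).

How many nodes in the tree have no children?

6

Insert L: tree is empty, so L becomes the root.
Insert Q: Q > L → go right. Place as right child of L.
Insert T: T > L → go right; T > Q → go right. Place as right child of Q.
Insert E: E < L → go left. Place as left child of L.
Insert A: A < L → go left; A < E → go left. Place as left child of E.
Insert X: X > L → go right; X > Q → go right; X > T → go right. Place as right child of T.
Insert F: F < L → go left; F > E → go right. Place as right child of E.
Insert M: M > L → go right; M < Q → go left. Place as left child of Q.
Insert U: U > L → go right; U > Q → go right; U > T → go right; U < X → go left. Place as left child of X.
Insert S: S > L → go right; S > Q → go right; S < T → go left. Place as left child of T.
Insert O: O > L → go right; O < Q → go left; O > M → go right. Place as right child of M.
Insert R: R > L → go right; R > Q → go right; R < T → go left; R < S → go left. Place as left child of S.
Insert G: G < L → go left; G > E → go right; G > F → go right. Place as right child of F.
Insert H: H < L → go left; H > E → go right; H > F → go right; H > G → go right. Place as right child of G.
Insert J: J < L → go left; J > E → go right; J > F → go right; J > G → go right; J > H → go right. Place as right child of H.
Insert P: P > L → go right; P < Q → go left; P > M → go right; P > O → go right. Place as right child of O.
Insert N: N > L → go right; N < Q → go left; N > M → go right; N < O → go left. Place as left child of O.
Insert D: D < L → go left; D < E → go left; D > A → go right. Place as right child of A.

Leaves: D, J, N, P, R, U — 6 in total.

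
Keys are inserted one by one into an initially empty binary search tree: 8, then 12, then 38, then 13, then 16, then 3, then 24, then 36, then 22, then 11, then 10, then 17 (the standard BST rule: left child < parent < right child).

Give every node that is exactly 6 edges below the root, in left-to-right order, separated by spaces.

8: root
12: right child of 8 (depth 1)
38: right child of 12 (depth 2)
13: left child of 38 (depth 3)
16: right child of 13 (depth 4)
3: left child of 8 (depth 1)
24: right child of 16 (depth 5)
36: right child of 24 (depth 6)
22: left child of 24 (depth 6)
11: left child of 12 (depth 2)
10: left child of 11 (depth 3)
17: left child of 22 (depth 7)

22 36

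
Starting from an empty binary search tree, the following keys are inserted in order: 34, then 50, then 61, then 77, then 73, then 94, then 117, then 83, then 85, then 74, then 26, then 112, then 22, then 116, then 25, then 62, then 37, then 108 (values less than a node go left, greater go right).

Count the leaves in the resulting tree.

Resulting structure (node: left, right):
  34: L=26, R=50
  50: L=37, R=61
  61: L=–, R=77
  77: L=73, R=94
  73: L=62, R=74
  94: L=83, R=117
  117: L=112, R=–
  83: L=–, R=85
  85: L=–, R=–
  74: L=–, R=–
  26: L=22, R=–
  112: L=108, R=116
  22: L=–, R=25
  116: L=–, R=–
  25: L=–, R=–
  62: L=–, R=–
  37: L=–, R=–
  108: L=–, R=–

Leaves: 25, 37, 62, 74, 85, 108, 116 — 7 in total.

7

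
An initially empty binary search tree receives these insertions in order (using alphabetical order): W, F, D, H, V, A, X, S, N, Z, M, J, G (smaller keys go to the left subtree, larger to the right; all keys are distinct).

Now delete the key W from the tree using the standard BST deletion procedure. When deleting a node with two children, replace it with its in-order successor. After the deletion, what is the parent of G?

W: root
F: left child of W (depth 1)
D: left child of F (depth 2)
H: right child of F (depth 2)
V: right child of H (depth 3)
A: left child of D (depth 3)
X: right child of W (depth 1)
S: left child of V (depth 4)
N: left child of S (depth 5)
Z: right child of X (depth 2)
M: left child of N (depth 6)
J: left child of M (depth 7)
G: left child of H (depth 3)

Delete W (two children — replace with in-order successor).
After deletion, G's parent is H.

H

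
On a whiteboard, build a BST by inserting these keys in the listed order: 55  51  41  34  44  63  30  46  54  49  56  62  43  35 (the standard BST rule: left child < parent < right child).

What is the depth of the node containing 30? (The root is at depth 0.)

55: root
51: left child of 55 (depth 1)
41: left child of 51 (depth 2)
34: left child of 41 (depth 3)
44: right child of 41 (depth 3)
63: right child of 55 (depth 1)
30: left child of 34 (depth 4)
46: right child of 44 (depth 4)
54: right child of 51 (depth 2)
49: right child of 46 (depth 5)
56: left child of 63 (depth 2)
62: right child of 56 (depth 3)
43: left child of 44 (depth 4)
35: right child of 34 (depth 4)

Path to 30: 55 → 51 → 41 → 34 → 30, which is 4 edges.

4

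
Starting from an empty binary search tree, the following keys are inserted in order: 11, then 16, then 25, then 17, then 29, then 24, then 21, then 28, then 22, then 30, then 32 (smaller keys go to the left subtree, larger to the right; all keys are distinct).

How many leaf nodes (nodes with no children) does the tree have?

3

Insert 11: tree is empty, so 11 becomes the root.
Insert 16: 16 > 11 → go right. Place as right child of 11.
Insert 25: 25 > 11 → go right; 25 > 16 → go right. Place as right child of 16.
Insert 17: 17 > 11 → go right; 17 > 16 → go right; 17 < 25 → go left. Place as left child of 25.
Insert 29: 29 > 11 → go right; 29 > 16 → go right; 29 > 25 → go right. Place as right child of 25.
Insert 24: 24 > 11 → go right; 24 > 16 → go right; 24 < 25 → go left; 24 > 17 → go right. Place as right child of 17.
Insert 21: 21 > 11 → go right; 21 > 16 → go right; 21 < 25 → go left; 21 > 17 → go right; 21 < 24 → go left. Place as left child of 24.
Insert 28: 28 > 11 → go right; 28 > 16 → go right; 28 > 25 → go right; 28 < 29 → go left. Place as left child of 29.
Insert 22: 22 > 11 → go right; 22 > 16 → go right; 22 < 25 → go left; 22 > 17 → go right; 22 < 24 → go left; 22 > 21 → go right. Place as right child of 21.
Insert 30: 30 > 11 → go right; 30 > 16 → go right; 30 > 25 → go right; 30 > 29 → go right. Place as right child of 29.
Insert 32: 32 > 11 → go right; 32 > 16 → go right; 32 > 25 → go right; 32 > 29 → go right; 32 > 30 → go right. Place as right child of 30.

Leaves: 22, 28, 32 — 3 in total.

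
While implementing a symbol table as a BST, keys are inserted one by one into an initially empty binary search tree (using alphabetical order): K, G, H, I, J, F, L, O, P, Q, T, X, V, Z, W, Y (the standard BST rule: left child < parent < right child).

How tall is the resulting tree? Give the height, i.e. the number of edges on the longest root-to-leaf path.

8

Insert K: tree is empty, so K becomes the root.
Insert G: G < K → go left. Place as left child of K.
Insert H: H < K → go left; H > G → go right. Place as right child of G.
Insert I: I < K → go left; I > G → go right; I > H → go right. Place as right child of H.
Insert J: J < K → go left; J > G → go right; J > H → go right; J > I → go right. Place as right child of I.
Insert F: F < K → go left; F < G → go left. Place as left child of G.
Insert L: L > K → go right. Place as right child of K.
Insert O: O > K → go right; O > L → go right. Place as right child of L.
Insert P: P > K → go right; P > L → go right; P > O → go right. Place as right child of O.
Insert Q: Q > K → go right; Q > L → go right; Q > O → go right; Q > P → go right. Place as right child of P.
Insert T: T > K → go right; T > L → go right; T > O → go right; T > P → go right; T > Q → go right. Place as right child of Q.
Insert X: X > K → go right; X > L → go right; X > O → go right; X > P → go right; X > Q → go right; X > T → go right. Place as right child of T.
Insert V: V > K → go right; V > L → go right; V > O → go right; V > P → go right; V > Q → go right; V > T → go right; V < X → go left. Place as left child of X.
Insert Z: Z > K → go right; Z > L → go right; Z > O → go right; Z > P → go right; Z > Q → go right; Z > T → go right; Z > X → go right. Place as right child of X.
Insert W: W > K → go right; W > L → go right; W > O → go right; W > P → go right; W > Q → go right; W > T → go right; W < X → go left; W > V → go right. Place as right child of V.
Insert Y: Y > K → go right; Y > L → go right; Y > O → go right; Y > P → go right; Y > Q → go right; Y > T → go right; Y > X → go right; Y < Z → go left. Place as left child of Z.

The deepest node is W at depth 8.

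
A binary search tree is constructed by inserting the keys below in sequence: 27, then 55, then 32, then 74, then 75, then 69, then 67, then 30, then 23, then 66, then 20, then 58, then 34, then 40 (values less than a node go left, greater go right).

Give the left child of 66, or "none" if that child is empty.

58

Resulting structure (node: left, right):
  27: L=23, R=55
  55: L=32, R=74
  32: L=30, R=34
  74: L=69, R=75
  75: L=–, R=–
  69: L=67, R=–
  67: L=66, R=–
  30: L=–, R=–
  23: L=20, R=–
  66: L=58, R=–
  20: L=–, R=–
  58: L=–, R=–
  34: L=–, R=40
  40: L=–, R=–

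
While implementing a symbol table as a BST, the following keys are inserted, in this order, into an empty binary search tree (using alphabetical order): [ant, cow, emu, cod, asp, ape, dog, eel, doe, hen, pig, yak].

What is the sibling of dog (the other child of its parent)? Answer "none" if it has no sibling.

Insert ant: tree is empty, so ant becomes the root.
Insert cow: cow > ant → go right. Place as right child of ant.
Insert emu: emu > ant → go right; emu > cow → go right. Place as right child of cow.
Insert cod: cod > ant → go right; cod < cow → go left. Place as left child of cow.
Insert asp: asp > ant → go right; asp < cow → go left; asp < cod → go left. Place as left child of cod.
Insert ape: ape > ant → go right; ape < cow → go left; ape < cod → go left; ape < asp → go left. Place as left child of asp.
Insert dog: dog > ant → go right; dog > cow → go right; dog < emu → go left. Place as left child of emu.
Insert eel: eel > ant → go right; eel > cow → go right; eel < emu → go left; eel > dog → go right. Place as right child of dog.
Insert doe: doe > ant → go right; doe > cow → go right; doe < emu → go left; doe < dog → go left. Place as left child of dog.
Insert hen: hen > ant → go right; hen > cow → go right; hen > emu → go right. Place as right child of emu.
Insert pig: pig > ant → go right; pig > cow → go right; pig > emu → go right; pig > hen → go right. Place as right child of hen.
Insert yak: yak > ant → go right; yak > cow → go right; yak > emu → go right; yak > hen → go right; yak > pig → go right. Place as right child of pig.

dog's parent is emu; the other child of emu is hen.

hen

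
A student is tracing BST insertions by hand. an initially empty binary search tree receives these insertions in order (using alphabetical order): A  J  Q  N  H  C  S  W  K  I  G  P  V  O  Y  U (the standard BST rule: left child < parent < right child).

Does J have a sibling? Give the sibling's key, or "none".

A: root
J: right child of A (depth 1)
Q: right child of J (depth 2)
N: left child of Q (depth 3)
H: left child of J (depth 2)
C: left child of H (depth 3)
S: right child of Q (depth 3)
W: right child of S (depth 4)
K: left child of N (depth 4)
I: right child of H (depth 3)
G: right child of C (depth 4)
P: right child of N (depth 4)
V: left child of W (depth 5)
O: left child of P (depth 5)
Y: right child of W (depth 5)
U: left child of V (depth 6)

J's parent is A, which has only one child.

none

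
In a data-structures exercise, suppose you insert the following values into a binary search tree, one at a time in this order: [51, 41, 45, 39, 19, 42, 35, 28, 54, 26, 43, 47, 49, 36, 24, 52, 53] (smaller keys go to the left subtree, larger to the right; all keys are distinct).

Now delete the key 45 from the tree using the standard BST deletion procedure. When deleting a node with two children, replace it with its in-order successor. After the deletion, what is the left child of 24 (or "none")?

51: root
41: left child of 51 (depth 1)
45: right child of 41 (depth 2)
39: left child of 41 (depth 2)
19: left child of 39 (depth 3)
42: left child of 45 (depth 3)
35: right child of 19 (depth 4)
28: left child of 35 (depth 5)
54: right child of 51 (depth 1)
26: left child of 28 (depth 6)
43: right child of 42 (depth 4)
47: right child of 45 (depth 3)
49: right child of 47 (depth 4)
36: right child of 35 (depth 5)
24: left child of 26 (depth 7)
52: left child of 54 (depth 2)
53: right child of 52 (depth 3)

Delete 45 (two children — replace with in-order successor).
After deletion, 24's left child: none.

none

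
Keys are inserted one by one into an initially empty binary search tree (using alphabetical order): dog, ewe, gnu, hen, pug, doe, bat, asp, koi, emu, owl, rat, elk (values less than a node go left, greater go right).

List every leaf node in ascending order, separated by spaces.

Insert dog: tree is empty, so dog becomes the root.
Insert ewe: ewe > dog → go right. Place as right child of dog.
Insert gnu: gnu > dog → go right; gnu > ewe → go right. Place as right child of ewe.
Insert hen: hen > dog → go right; hen > ewe → go right; hen > gnu → go right. Place as right child of gnu.
Insert pug: pug > dog → go right; pug > ewe → go right; pug > gnu → go right; pug > hen → go right. Place as right child of hen.
Insert doe: doe < dog → go left. Place as left child of dog.
Insert bat: bat < dog → go left; bat < doe → go left. Place as left child of doe.
Insert asp: asp < dog → go left; asp < doe → go left; asp < bat → go left. Place as left child of bat.
Insert koi: koi > dog → go right; koi > ewe → go right; koi > gnu → go right; koi > hen → go right; koi < pug → go left. Place as left child of pug.
Insert emu: emu > dog → go right; emu < ewe → go left. Place as left child of ewe.
Insert owl: owl > dog → go right; owl > ewe → go right; owl > gnu → go right; owl > hen → go right; owl < pug → go left; owl > koi → go right. Place as right child of koi.
Insert rat: rat > dog → go right; rat > ewe → go right; rat > gnu → go right; rat > hen → go right; rat > pug → go right. Place as right child of pug.
Insert elk: elk > dog → go right; elk < ewe → go left; elk < emu → go left. Place as left child of emu.

asp elk owl rat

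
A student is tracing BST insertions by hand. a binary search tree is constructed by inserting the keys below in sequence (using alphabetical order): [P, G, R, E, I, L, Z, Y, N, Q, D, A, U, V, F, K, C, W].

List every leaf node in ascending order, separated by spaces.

Insert P: tree is empty, so P becomes the root.
Insert G: G < P → go left. Place as left child of P.
Insert R: R > P → go right. Place as right child of P.
Insert E: E < P → go left; E < G → go left. Place as left child of G.
Insert I: I < P → go left; I > G → go right. Place as right child of G.
Insert L: L < P → go left; L > G → go right; L > I → go right. Place as right child of I.
Insert Z: Z > P → go right; Z > R → go right. Place as right child of R.
Insert Y: Y > P → go right; Y > R → go right; Y < Z → go left. Place as left child of Z.
Insert N: N < P → go left; N > G → go right; N > I → go right; N > L → go right. Place as right child of L.
Insert Q: Q > P → go right; Q < R → go left. Place as left child of R.
Insert D: D < P → go left; D < G → go left; D < E → go left. Place as left child of E.
Insert A: A < P → go left; A < G → go left; A < E → go left; A < D → go left. Place as left child of D.
Insert U: U > P → go right; U > R → go right; U < Z → go left; U < Y → go left. Place as left child of Y.
Insert V: V > P → go right; V > R → go right; V < Z → go left; V < Y → go left; V > U → go right. Place as right child of U.
Insert F: F < P → go left; F < G → go left; F > E → go right. Place as right child of E.
Insert K: K < P → go left; K > G → go right; K > I → go right; K < L → go left. Place as left child of L.
Insert C: C < P → go left; C < G → go left; C < E → go left; C < D → go left; C > A → go right. Place as right child of A.
Insert W: W > P → go right; W > R → go right; W < Z → go left; W < Y → go left; W > U → go right; W > V → go right. Place as right child of V.

C F K N Q W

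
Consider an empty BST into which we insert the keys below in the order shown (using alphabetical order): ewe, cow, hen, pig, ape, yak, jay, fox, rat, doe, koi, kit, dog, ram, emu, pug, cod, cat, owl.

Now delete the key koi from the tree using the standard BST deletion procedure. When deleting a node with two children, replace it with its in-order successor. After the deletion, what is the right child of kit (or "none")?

none

Insert ewe: tree is empty, so ewe becomes the root.
Insert cow: cow < ewe → go left. Place as left child of ewe.
Insert hen: hen > ewe → go right. Place as right child of ewe.
Insert pig: pig > ewe → go right; pig > hen → go right. Place as right child of hen.
Insert ape: ape < ewe → go left; ape < cow → go left. Place as left child of cow.
Insert yak: yak > ewe → go right; yak > hen → go right; yak > pig → go right. Place as right child of pig.
Insert jay: jay > ewe → go right; jay > hen → go right; jay < pig → go left. Place as left child of pig.
Insert fox: fox > ewe → go right; fox < hen → go left. Place as left child of hen.
Insert rat: rat > ewe → go right; rat > hen → go right; rat > pig → go right; rat < yak → go left. Place as left child of yak.
Insert doe: doe < ewe → go left; doe > cow → go right. Place as right child of cow.
Insert koi: koi > ewe → go right; koi > hen → go right; koi < pig → go left; koi > jay → go right. Place as right child of jay.
Insert kit: kit > ewe → go right; kit > hen → go right; kit < pig → go left; kit > jay → go right; kit < koi → go left. Place as left child of koi.
Insert dog: dog < ewe → go left; dog > cow → go right; dog > doe → go right. Place as right child of doe.
Insert ram: ram > ewe → go right; ram > hen → go right; ram > pig → go right; ram < yak → go left; ram < rat → go left. Place as left child of rat.
Insert emu: emu < ewe → go left; emu > cow → go right; emu > doe → go right; emu > dog → go right. Place as right child of dog.
Insert pug: pug > ewe → go right; pug > hen → go right; pug > pig → go right; pug < yak → go left; pug < rat → go left; pug < ram → go left. Place as left child of ram.
Insert cod: cod < ewe → go left; cod < cow → go left; cod > ape → go right. Place as right child of ape.
Insert cat: cat < ewe → go left; cat < cow → go left; cat > ape → go right; cat < cod → go left. Place as left child of cod.
Insert owl: owl > ewe → go right; owl > hen → go right; owl < pig → go left; owl > jay → go right; owl > koi → go right. Place as right child of koi.

Delete koi (two children — replace with in-order successor).
After deletion, kit's right child: none.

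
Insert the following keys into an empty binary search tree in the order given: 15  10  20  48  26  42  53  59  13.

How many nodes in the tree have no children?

3

15: root
10: left child of 15 (depth 1)
20: right child of 15 (depth 1)
48: right child of 20 (depth 2)
26: left child of 48 (depth 3)
42: right child of 26 (depth 4)
53: right child of 48 (depth 3)
59: right child of 53 (depth 4)
13: right child of 10 (depth 2)

Leaves: 13, 42, 59 — 3 in total.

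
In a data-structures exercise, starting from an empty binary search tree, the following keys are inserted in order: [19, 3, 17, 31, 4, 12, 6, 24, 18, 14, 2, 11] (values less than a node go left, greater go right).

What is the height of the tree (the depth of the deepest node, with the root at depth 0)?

6

Insert 19: tree is empty, so 19 becomes the root.
Insert 3: 3 < 19 → go left. Place as left child of 19.
Insert 17: 17 < 19 → go left; 17 > 3 → go right. Place as right child of 3.
Insert 31: 31 > 19 → go right. Place as right child of 19.
Insert 4: 4 < 19 → go left; 4 > 3 → go right; 4 < 17 → go left. Place as left child of 17.
Insert 12: 12 < 19 → go left; 12 > 3 → go right; 12 < 17 → go left; 12 > 4 → go right. Place as right child of 4.
Insert 6: 6 < 19 → go left; 6 > 3 → go right; 6 < 17 → go left; 6 > 4 → go right; 6 < 12 → go left. Place as left child of 12.
Insert 24: 24 > 19 → go right; 24 < 31 → go left. Place as left child of 31.
Insert 18: 18 < 19 → go left; 18 > 3 → go right; 18 > 17 → go right. Place as right child of 17.
Insert 14: 14 < 19 → go left; 14 > 3 → go right; 14 < 17 → go left; 14 > 4 → go right; 14 > 12 → go right. Place as right child of 12.
Insert 2: 2 < 19 → go left; 2 < 3 → go left. Place as left child of 3.
Insert 11: 11 < 19 → go left; 11 > 3 → go right; 11 < 17 → go left; 11 > 4 → go right; 11 < 12 → go left; 11 > 6 → go right. Place as right child of 6.

The deepest node is 11 at depth 6.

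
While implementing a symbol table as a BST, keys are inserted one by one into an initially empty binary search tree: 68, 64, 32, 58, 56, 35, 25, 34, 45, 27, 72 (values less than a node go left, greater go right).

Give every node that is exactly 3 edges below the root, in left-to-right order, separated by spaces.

25 58

Insert 68: tree is empty, so 68 becomes the root.
Insert 64: 64 < 68 → go left. Place as left child of 68.
Insert 32: 32 < 68 → go left; 32 < 64 → go left. Place as left child of 64.
Insert 58: 58 < 68 → go left; 58 < 64 → go left; 58 > 32 → go right. Place as right child of 32.
Insert 56: 56 < 68 → go left; 56 < 64 → go left; 56 > 32 → go right; 56 < 58 → go left. Place as left child of 58.
Insert 35: 35 < 68 → go left; 35 < 64 → go left; 35 > 32 → go right; 35 < 58 → go left; 35 < 56 → go left. Place as left child of 56.
Insert 25: 25 < 68 → go left; 25 < 64 → go left; 25 < 32 → go left. Place as left child of 32.
Insert 34: 34 < 68 → go left; 34 < 64 → go left; 34 > 32 → go right; 34 < 58 → go left; 34 < 56 → go left; 34 < 35 → go left. Place as left child of 35.
Insert 45: 45 < 68 → go left; 45 < 64 → go left; 45 > 32 → go right; 45 < 58 → go left; 45 < 56 → go left; 45 > 35 → go right. Place as right child of 35.
Insert 27: 27 < 68 → go left; 27 < 64 → go left; 27 < 32 → go left; 27 > 25 → go right. Place as right child of 25.
Insert 72: 72 > 68 → go right. Place as right child of 68.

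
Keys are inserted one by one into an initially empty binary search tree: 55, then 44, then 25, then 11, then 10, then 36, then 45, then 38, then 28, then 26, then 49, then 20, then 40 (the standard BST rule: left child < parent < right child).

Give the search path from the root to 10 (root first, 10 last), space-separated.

55 44 25 11 10

Insert 55: tree is empty, so 55 becomes the root.
Insert 44: 44 < 55 → go left. Place as left child of 55.
Insert 25: 25 < 55 → go left; 25 < 44 → go left. Place as left child of 44.
Insert 11: 11 < 55 → go left; 11 < 44 → go left; 11 < 25 → go left. Place as left child of 25.
Insert 10: 10 < 55 → go left; 10 < 44 → go left; 10 < 25 → go left; 10 < 11 → go left. Place as left child of 11.
Insert 36: 36 < 55 → go left; 36 < 44 → go left; 36 > 25 → go right. Place as right child of 25.
Insert 45: 45 < 55 → go left; 45 > 44 → go right. Place as right child of 44.
Insert 38: 38 < 55 → go left; 38 < 44 → go left; 38 > 25 → go right; 38 > 36 → go right. Place as right child of 36.
Insert 28: 28 < 55 → go left; 28 < 44 → go left; 28 > 25 → go right; 28 < 36 → go left. Place as left child of 36.
Insert 26: 26 < 55 → go left; 26 < 44 → go left; 26 > 25 → go right; 26 < 36 → go left; 26 < 28 → go left. Place as left child of 28.
Insert 49: 49 < 55 → go left; 49 > 44 → go right; 49 > 45 → go right. Place as right child of 45.
Insert 20: 20 < 55 → go left; 20 < 44 → go left; 20 < 25 → go left; 20 > 11 → go right. Place as right child of 11.
Insert 40: 40 < 55 → go left; 40 < 44 → go left; 40 > 25 → go right; 40 > 36 → go right; 40 > 38 → go right. Place as right child of 38.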